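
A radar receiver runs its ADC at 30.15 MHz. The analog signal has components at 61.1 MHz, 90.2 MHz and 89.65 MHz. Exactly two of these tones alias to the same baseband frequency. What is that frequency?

fs/2 = 15.075 MHz.
61.1 MHz mod fs = 0.8 MHz.
0.8 MHz ≤ fs/2 = 15.075 MHz, appears at 0.8 MHz.
90.2 MHz mod fs = 29.9 MHz.
29.9 MHz > fs/2 = 15.075 MHz, folds to fs − 29.9 MHz = 0.25 MHz.
89.65 MHz mod fs = 29.35 MHz.
29.35 MHz > fs/2 = 15.075 MHz, folds to fs − 29.35 MHz = 0.8 MHz.
61.1 MHz and 89.65 MHz both map to 0.8 MHz.

0.8 MHz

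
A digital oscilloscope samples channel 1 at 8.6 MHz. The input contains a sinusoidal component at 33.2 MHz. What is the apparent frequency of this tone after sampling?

33.2 MHz mod fs = 7.4 MHz.
7.4 MHz > fs/2 = 4.3 MHz, folds to fs − 7.4 MHz = 1.2 MHz.

1.2 MHz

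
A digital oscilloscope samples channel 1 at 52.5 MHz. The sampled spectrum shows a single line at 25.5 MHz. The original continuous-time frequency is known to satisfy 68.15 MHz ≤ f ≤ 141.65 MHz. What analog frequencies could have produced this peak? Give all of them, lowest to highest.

78 MHz, 79.5 MHz, 130.5 MHz, 132 MHz

Frequencies that alias to 25.5 MHz are k·fs ± 25.5 MHz for integer k ≥ 0.
k=0: 25.5 MHz.
k=1: 27 MHz, 78 MHz.
k=2: 79.5 MHz, 130.5 MHz.
k=3: 132 MHz, 183 MHz.
k=4: 184.5 MHz, 235.5 MHz.
Within [68.15 MHz, 141.65 MHz]: 78 MHz, 79.5 MHz, 130.5 MHz, 132 MHz.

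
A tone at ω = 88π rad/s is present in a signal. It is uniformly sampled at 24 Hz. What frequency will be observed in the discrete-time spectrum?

ω = 88π rad/s → f = ω/(2π) = 44 Hz.
44 Hz mod fs = 20 Hz.
20 Hz > fs/2 = 12 Hz, folds to fs − 20 Hz = 4 Hz.

4 Hz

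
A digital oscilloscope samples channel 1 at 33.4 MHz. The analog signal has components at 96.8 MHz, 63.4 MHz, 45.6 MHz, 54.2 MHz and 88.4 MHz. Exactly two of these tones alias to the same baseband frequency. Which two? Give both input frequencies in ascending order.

fs/2 = 16.7 MHz.
96.8 MHz mod fs = 30 MHz.
30 MHz > fs/2 = 16.7 MHz, folds to fs − 30 MHz = 3.4 MHz.
63.4 MHz mod fs = 30 MHz.
30 MHz > fs/2 = 16.7 MHz, folds to fs − 30 MHz = 3.4 MHz.
45.6 MHz mod fs = 12.2 MHz.
12.2 MHz ≤ fs/2 = 16.7 MHz, appears at 12.2 MHz.
54.2 MHz mod fs = 20.8 MHz.
20.8 MHz > fs/2 = 16.7 MHz, folds to fs − 20.8 MHz = 12.6 MHz.
88.4 MHz mod fs = 21.6 MHz.
21.6 MHz > fs/2 = 16.7 MHz, folds to fs − 21.6 MHz = 11.8 MHz.
63.4 MHz and 96.8 MHz both map to 3.4 MHz.

63.4 MHz, 96.8 MHz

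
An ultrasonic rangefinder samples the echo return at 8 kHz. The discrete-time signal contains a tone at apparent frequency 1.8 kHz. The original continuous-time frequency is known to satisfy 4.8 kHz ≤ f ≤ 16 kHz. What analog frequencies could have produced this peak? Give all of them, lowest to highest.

Frequencies that alias to 1.8 kHz are k·fs ± 1.8 kHz for integer k ≥ 0.
k=0: 1.8 kHz.
k=1: 6.2 kHz, 9.8 kHz.
k=2: 14.2 kHz, 17.8 kHz.
k=3: 22.2 kHz, 25.8 kHz.
Within [4.8 kHz, 16 kHz]: 6.2 kHz, 9.8 kHz, 14.2 kHz.

6.2 kHz, 9.8 kHz, 14.2 kHz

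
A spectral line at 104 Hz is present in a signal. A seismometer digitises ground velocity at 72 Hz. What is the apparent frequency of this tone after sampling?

104 Hz mod fs = 32 Hz.
32 Hz ≤ fs/2 = 36 Hz, appears at 32 Hz.

32 Hz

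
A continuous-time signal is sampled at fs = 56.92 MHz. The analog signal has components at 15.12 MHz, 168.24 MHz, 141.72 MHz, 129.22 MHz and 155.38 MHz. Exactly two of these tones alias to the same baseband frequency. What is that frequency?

15.38 MHz

fs/2 = 28.46 MHz.
15.12 MHz ≤ fs/2 = 28.46 MHz, passes unchanged.
168.24 MHz mod fs = 54.4 MHz.
54.4 MHz > fs/2 = 28.46 MHz, folds to fs − 54.4 MHz = 2.52 MHz.
141.72 MHz mod fs = 27.88 MHz.
27.88 MHz ≤ fs/2 = 28.46 MHz, appears at 27.88 MHz.
129.22 MHz mod fs = 15.38 MHz.
15.38 MHz ≤ fs/2 = 28.46 MHz, appears at 15.38 MHz.
155.38 MHz mod fs = 41.54 MHz.
41.54 MHz > fs/2 = 28.46 MHz, folds to fs − 41.54 MHz = 15.38 MHz.
129.22 MHz and 155.38 MHz both map to 15.38 MHz.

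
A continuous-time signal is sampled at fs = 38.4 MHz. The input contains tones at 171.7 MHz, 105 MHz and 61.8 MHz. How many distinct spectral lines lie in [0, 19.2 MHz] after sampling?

fs/2 = 19.2 MHz.
171.7 MHz mod fs = 18.1 MHz.
18.1 MHz ≤ fs/2 = 19.2 MHz, appears at 18.1 MHz.
105 MHz mod fs = 28.2 MHz.
28.2 MHz > fs/2 = 19.2 MHz, folds to fs − 28.2 MHz = 10.2 MHz.
61.8 MHz mod fs = 23.4 MHz.
23.4 MHz > fs/2 = 19.2 MHz, folds to fs − 23.4 MHz = 15 MHz.
Distinct values: {10.2 MHz, 15 MHz, 18.1 MHz} → 3.

3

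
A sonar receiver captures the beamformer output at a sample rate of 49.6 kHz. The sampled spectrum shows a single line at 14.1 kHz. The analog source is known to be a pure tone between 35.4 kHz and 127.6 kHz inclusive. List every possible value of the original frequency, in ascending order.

35.5 kHz, 63.7 kHz, 85.1 kHz, 113.3 kHz

Frequencies that alias to 14.1 kHz are k·fs ± 14.1 kHz for integer k ≥ 0.
k=0: 14.1 kHz.
k=1: 35.5 kHz, 63.7 kHz.
k=2: 85.1 kHz, 113.3 kHz.
k=3: 134.7 kHz, 162.9 kHz.
Within [35.4 kHz, 127.6 kHz]: 35.5 kHz, 63.7 kHz, 85.1 kHz, 113.3 kHz.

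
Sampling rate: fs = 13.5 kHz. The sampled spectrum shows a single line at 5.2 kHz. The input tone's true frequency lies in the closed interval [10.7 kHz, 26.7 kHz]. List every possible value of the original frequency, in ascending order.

Frequencies that alias to 5.2 kHz are k·fs ± 5.2 kHz for integer k ≥ 0.
k=0: 5.2 kHz.
k=1: 8.3 kHz, 18.7 kHz.
k=2: 21.8 kHz, 32.2 kHz.
k=3: 35.3 kHz, 45.7 kHz.
Within [10.7 kHz, 26.7 kHz]: 18.7 kHz, 21.8 kHz.

18.7 kHz, 21.8 kHz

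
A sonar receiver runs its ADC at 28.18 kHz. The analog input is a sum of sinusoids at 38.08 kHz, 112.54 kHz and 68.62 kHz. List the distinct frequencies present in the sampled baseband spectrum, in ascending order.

fs/2 = 14.09 kHz.
38.08 kHz mod fs = 9.9 kHz.
9.9 kHz ≤ fs/2 = 14.09 kHz, appears at 9.9 kHz.
112.54 kHz mod fs = 28 kHz.
28 kHz > fs/2 = 14.09 kHz, folds to fs − 28 kHz = 0.18 kHz.
68.62 kHz mod fs = 12.26 kHz.
12.26 kHz ≤ fs/2 = 14.09 kHz, appears at 12.26 kHz.
Distinct values: {0.18 kHz, 9.9 kHz, 12.26 kHz}.

0.18 kHz, 9.9 kHz, 12.26 kHz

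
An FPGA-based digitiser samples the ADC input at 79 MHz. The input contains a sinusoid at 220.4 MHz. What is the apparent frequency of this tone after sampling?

220.4 MHz mod fs = 62.4 MHz.
62.4 MHz > fs/2 = 39.5 MHz, folds to fs − 62.4 MHz = 16.6 MHz.

16.6 MHz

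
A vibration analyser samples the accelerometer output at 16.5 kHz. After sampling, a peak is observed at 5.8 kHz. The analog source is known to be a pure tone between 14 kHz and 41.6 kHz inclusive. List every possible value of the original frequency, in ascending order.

Frequencies that alias to 5.8 kHz are k·fs ± 5.8 kHz for integer k ≥ 0.
k=0: 5.8 kHz.
k=1: 10.7 kHz, 22.3 kHz.
k=2: 27.2 kHz, 38.8 kHz.
k=3: 43.7 kHz, 55.3 kHz.
Within [14 kHz, 41.6 kHz]: 22.3 kHz, 27.2 kHz, 38.8 kHz.

22.3 kHz, 27.2 kHz, 38.8 kHz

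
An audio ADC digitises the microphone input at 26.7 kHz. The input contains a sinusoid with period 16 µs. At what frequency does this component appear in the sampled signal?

9.1 kHz

T = 16 µs → f = 1/T = 62.5 kHz.
62.5 kHz mod fs = 9.1 kHz.
9.1 kHz ≤ fs/2 = 13.35 kHz, appears at 9.1 kHz.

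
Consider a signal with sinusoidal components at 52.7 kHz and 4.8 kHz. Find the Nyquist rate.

105.4 kHz

Highest-frequency component: 52.7 kHz.
Nyquist rate = 2 × 52.7 kHz = 105.4 kHz.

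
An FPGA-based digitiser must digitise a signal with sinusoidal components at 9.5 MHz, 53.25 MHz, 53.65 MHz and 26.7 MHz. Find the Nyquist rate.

Highest-frequency component: 53.65 MHz.
Nyquist rate = 2 × 53.65 MHz = 107.3 MHz.

107.3 MHz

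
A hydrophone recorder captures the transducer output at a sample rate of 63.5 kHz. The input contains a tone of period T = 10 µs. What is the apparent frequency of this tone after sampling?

T = 10 µs → f = 1/T = 100 kHz.
100 kHz mod fs = 36.5 kHz.
36.5 kHz > fs/2 = 31.75 kHz, folds to fs − 36.5 kHz = 27 kHz.

27 kHz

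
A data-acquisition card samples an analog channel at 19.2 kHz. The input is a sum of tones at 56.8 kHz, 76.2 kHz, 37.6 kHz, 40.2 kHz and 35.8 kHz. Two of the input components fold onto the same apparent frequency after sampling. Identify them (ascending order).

37.6 kHz, 56.8 kHz

fs/2 = 9.6 kHz.
56.8 kHz mod fs = 18.4 kHz.
18.4 kHz > fs/2 = 9.6 kHz, folds to fs − 18.4 kHz = 0.8 kHz.
76.2 kHz mod fs = 18.6 kHz.
18.6 kHz > fs/2 = 9.6 kHz, folds to fs − 18.6 kHz = 0.6 kHz.
37.6 kHz mod fs = 18.4 kHz.
18.4 kHz > fs/2 = 9.6 kHz, folds to fs − 18.4 kHz = 0.8 kHz.
40.2 kHz mod fs = 1.8 kHz.
1.8 kHz ≤ fs/2 = 9.6 kHz, appears at 1.8 kHz.
35.8 kHz mod fs = 16.6 kHz.
16.6 kHz > fs/2 = 9.6 kHz, folds to fs − 16.6 kHz = 2.6 kHz.
37.6 kHz and 56.8 kHz both map to 0.8 kHz.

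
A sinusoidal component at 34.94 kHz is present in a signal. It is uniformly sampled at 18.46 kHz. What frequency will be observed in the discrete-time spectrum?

1.98 kHz

34.94 kHz mod fs = 16.48 kHz.
16.48 kHz > fs/2 = 9.23 kHz, folds to fs − 16.48 kHz = 1.98 kHz.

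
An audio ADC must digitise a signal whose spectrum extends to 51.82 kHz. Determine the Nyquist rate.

Nyquist rate = 2 × 51.82 kHz = 103.64 kHz.

103.64 kHz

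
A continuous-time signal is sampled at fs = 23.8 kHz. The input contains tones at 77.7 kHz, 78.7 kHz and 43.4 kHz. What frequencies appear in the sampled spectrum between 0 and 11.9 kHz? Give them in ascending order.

fs/2 = 11.9 kHz.
77.7 kHz mod fs = 6.3 kHz.
6.3 kHz ≤ fs/2 = 11.9 kHz, appears at 6.3 kHz.
78.7 kHz mod fs = 7.3 kHz.
7.3 kHz ≤ fs/2 = 11.9 kHz, appears at 7.3 kHz.
43.4 kHz mod fs = 19.6 kHz.
19.6 kHz > fs/2 = 11.9 kHz, folds to fs − 19.6 kHz = 4.2 kHz.
Distinct values: {4.2 kHz, 6.3 kHz, 7.3 kHz}.

4.2 kHz, 6.3 kHz, 7.3 kHz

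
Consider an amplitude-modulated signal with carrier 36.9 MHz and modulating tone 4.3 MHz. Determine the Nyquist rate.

AM sidebands sit at fc ± fm = 32.6 MHz and 41.2 MHz.
Highest-frequency component: 41.2 MHz.
Nyquist rate = 2 × 41.2 MHz = 82.4 MHz.

82.4 MHz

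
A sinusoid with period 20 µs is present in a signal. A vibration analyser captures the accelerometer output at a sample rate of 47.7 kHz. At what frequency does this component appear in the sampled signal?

T = 20 µs → f = 1/T = 50 kHz.
50 kHz mod fs = 2.3 kHz.
2.3 kHz ≤ fs/2 = 23.85 kHz, appears at 2.3 kHz.

2.3 kHz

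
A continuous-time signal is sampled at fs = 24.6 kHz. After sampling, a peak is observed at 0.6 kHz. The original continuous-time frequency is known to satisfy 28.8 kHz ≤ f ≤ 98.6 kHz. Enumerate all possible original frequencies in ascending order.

Frequencies that alias to 0.6 kHz are k·fs ± 0.6 kHz for integer k ≥ 0.
k=0: 0.6 kHz.
k=1: 24 kHz, 25.2 kHz.
k=2: 48.6 kHz, 49.8 kHz.
k=3: 73.2 kHz, 74.4 kHz.
k=4: 97.8 kHz, 99 kHz.
k=5: 122.4 kHz, 123.6 kHz.
Within [28.8 kHz, 98.6 kHz]: 48.6 kHz, 49.8 kHz, 73.2 kHz, 74.4 kHz, 97.8 kHz.

48.6 kHz, 49.8 kHz, 73.2 kHz, 74.4 kHz, 97.8 kHz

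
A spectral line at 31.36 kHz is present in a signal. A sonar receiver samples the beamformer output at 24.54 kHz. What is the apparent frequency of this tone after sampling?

6.82 kHz

31.36 kHz mod fs = 6.82 kHz.
6.82 kHz ≤ fs/2 = 12.27 kHz, appears at 6.82 kHz.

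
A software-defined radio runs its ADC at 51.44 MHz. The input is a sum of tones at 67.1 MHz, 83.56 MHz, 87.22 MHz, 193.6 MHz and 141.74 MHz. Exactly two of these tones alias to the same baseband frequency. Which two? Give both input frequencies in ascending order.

fs/2 = 25.72 MHz.
67.1 MHz mod fs = 15.66 MHz.
15.66 MHz ≤ fs/2 = 25.72 MHz, appears at 15.66 MHz.
83.56 MHz mod fs = 32.12 MHz.
32.12 MHz > fs/2 = 25.72 MHz, folds to fs − 32.12 MHz = 19.32 MHz.
87.22 MHz mod fs = 35.78 MHz.
35.78 MHz > fs/2 = 25.72 MHz, folds to fs − 35.78 MHz = 15.66 MHz.
193.6 MHz mod fs = 39.28 MHz.
39.28 MHz > fs/2 = 25.72 MHz, folds to fs − 39.28 MHz = 12.16 MHz.
141.74 MHz mod fs = 38.86 MHz.
38.86 MHz > fs/2 = 25.72 MHz, folds to fs − 38.86 MHz = 12.58 MHz.
67.1 MHz and 87.22 MHz both map to 15.66 MHz.

67.1 MHz, 87.22 MHz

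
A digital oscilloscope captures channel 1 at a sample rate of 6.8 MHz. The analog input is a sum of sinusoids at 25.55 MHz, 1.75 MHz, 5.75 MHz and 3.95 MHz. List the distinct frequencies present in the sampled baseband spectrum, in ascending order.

1.05 MHz, 1.65 MHz, 1.75 MHz, 2.85 MHz

fs/2 = 3.4 MHz.
25.55 MHz mod fs = 5.15 MHz.
5.15 MHz > fs/2 = 3.4 MHz, folds to fs − 5.15 MHz = 1.65 MHz.
1.75 MHz ≤ fs/2 = 3.4 MHz, passes unchanged.
5.75 MHz > fs/2 = 3.4 MHz, folds to fs − 5.75 MHz = 1.05 MHz.
3.95 MHz > fs/2 = 3.4 MHz, folds to fs − 3.95 MHz = 2.85 MHz.
Distinct values: {1.05 MHz, 1.65 MHz, 1.75 MHz, 2.85 MHz}.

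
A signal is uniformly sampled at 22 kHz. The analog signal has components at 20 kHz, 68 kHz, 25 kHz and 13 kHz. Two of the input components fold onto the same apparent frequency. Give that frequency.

fs/2 = 11 kHz.
20 kHz > fs/2 = 11 kHz, folds to fs − 20 kHz = 2 kHz.
68 kHz mod fs = 2 kHz.
2 kHz ≤ fs/2 = 11 kHz, appears at 2 kHz.
25 kHz mod fs = 3 kHz.
3 kHz ≤ fs/2 = 11 kHz, appears at 3 kHz.
13 kHz > fs/2 = 11 kHz, folds to fs − 13 kHz = 9 kHz.
20 kHz and 68 kHz both map to 2 kHz.

2 kHz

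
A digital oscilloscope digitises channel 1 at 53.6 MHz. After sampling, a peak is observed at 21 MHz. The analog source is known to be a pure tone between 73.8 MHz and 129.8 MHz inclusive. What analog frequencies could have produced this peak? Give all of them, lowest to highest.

Frequencies that alias to 21 MHz are k·fs ± 21 MHz for integer k ≥ 0.
k=0: 21 MHz.
k=1: 32.6 MHz, 74.6 MHz.
k=2: 86.2 MHz, 128.2 MHz.
k=3: 139.8 MHz, 181.8 MHz.
Within [73.8 MHz, 129.8 MHz]: 74.6 MHz, 86.2 MHz, 128.2 MHz.

74.6 MHz, 86.2 MHz, 128.2 MHz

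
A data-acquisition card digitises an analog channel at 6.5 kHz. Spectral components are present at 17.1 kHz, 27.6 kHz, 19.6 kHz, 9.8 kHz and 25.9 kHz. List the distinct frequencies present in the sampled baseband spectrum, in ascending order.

0.1 kHz, 1.6 kHz, 2.4 kHz, 3.2 kHz

fs/2 = 3.25 kHz.
17.1 kHz mod fs = 4.1 kHz.
4.1 kHz > fs/2 = 3.25 kHz, folds to fs − 4.1 kHz = 2.4 kHz.
27.6 kHz mod fs = 1.6 kHz.
1.6 kHz ≤ fs/2 = 3.25 kHz, appears at 1.6 kHz.
19.6 kHz mod fs = 0.1 kHz.
0.1 kHz ≤ fs/2 = 3.25 kHz, appears at 0.1 kHz.
9.8 kHz mod fs = 3.3 kHz.
3.3 kHz > fs/2 = 3.25 kHz, folds to fs − 3.3 kHz = 3.2 kHz.
25.9 kHz mod fs = 6.4 kHz.
6.4 kHz > fs/2 = 3.25 kHz, folds to fs − 6.4 kHz = 0.1 kHz.
Distinct values: {0.1 kHz, 1.6 kHz, 2.4 kHz, 3.2 kHz}.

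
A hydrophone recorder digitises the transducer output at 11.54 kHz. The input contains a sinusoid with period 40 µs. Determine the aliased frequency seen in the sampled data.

T = 40 µs → f = 1/T = 25 kHz.
25 kHz mod fs = 1.92 kHz.
1.92 kHz ≤ fs/2 = 5.77 kHz, appears at 1.92 kHz.

1.92 kHz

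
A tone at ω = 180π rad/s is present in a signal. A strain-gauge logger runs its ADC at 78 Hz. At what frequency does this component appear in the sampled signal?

ω = 180π rad/s → f = ω/(2π) = 90 Hz.
90 Hz mod fs = 12 Hz.
12 Hz ≤ fs/2 = 39 Hz, appears at 12 Hz.

12 Hz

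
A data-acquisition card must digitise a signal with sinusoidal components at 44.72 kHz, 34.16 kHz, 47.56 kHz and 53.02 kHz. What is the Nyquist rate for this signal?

Highest-frequency component: 53.02 kHz.
Nyquist rate = 2 × 53.02 kHz = 106.04 kHz.

106.04 kHz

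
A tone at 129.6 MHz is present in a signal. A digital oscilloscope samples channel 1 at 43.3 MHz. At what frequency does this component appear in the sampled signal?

0.3 MHz

129.6 MHz mod fs = 43 MHz.
43 MHz > fs/2 = 21.65 MHz, folds to fs − 43 MHz = 0.3 MHz.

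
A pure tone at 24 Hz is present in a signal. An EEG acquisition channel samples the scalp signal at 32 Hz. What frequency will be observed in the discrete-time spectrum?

8 Hz

24 Hz > fs/2 = 16 Hz, folds to fs − 24 Hz = 8 Hz.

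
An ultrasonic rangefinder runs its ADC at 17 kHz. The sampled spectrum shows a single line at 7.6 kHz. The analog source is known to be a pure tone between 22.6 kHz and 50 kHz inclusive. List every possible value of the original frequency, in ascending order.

24.6 kHz, 26.4 kHz, 41.6 kHz, 43.4 kHz

Frequencies that alias to 7.6 kHz are k·fs ± 7.6 kHz for integer k ≥ 0.
k=0: 7.6 kHz.
k=1: 9.4 kHz, 24.6 kHz.
k=2: 26.4 kHz, 41.6 kHz.
k=3: 43.4 kHz, 58.6 kHz.
k=4: 60.4 kHz, 75.6 kHz.
Within [22.6 kHz, 50 kHz]: 24.6 kHz, 26.4 kHz, 41.6 kHz, 43.4 kHz.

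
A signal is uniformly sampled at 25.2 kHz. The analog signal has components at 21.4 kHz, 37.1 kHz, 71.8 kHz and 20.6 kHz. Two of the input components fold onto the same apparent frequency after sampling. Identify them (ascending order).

21.4 kHz, 71.8 kHz

fs/2 = 12.6 kHz.
21.4 kHz > fs/2 = 12.6 kHz, folds to fs − 21.4 kHz = 3.8 kHz.
37.1 kHz mod fs = 11.9 kHz.
11.9 kHz ≤ fs/2 = 12.6 kHz, appears at 11.9 kHz.
71.8 kHz mod fs = 21.4 kHz.
21.4 kHz > fs/2 = 12.6 kHz, folds to fs − 21.4 kHz = 3.8 kHz.
20.6 kHz > fs/2 = 12.6 kHz, folds to fs − 20.6 kHz = 4.6 kHz.
21.4 kHz and 71.8 kHz both map to 3.8 kHz.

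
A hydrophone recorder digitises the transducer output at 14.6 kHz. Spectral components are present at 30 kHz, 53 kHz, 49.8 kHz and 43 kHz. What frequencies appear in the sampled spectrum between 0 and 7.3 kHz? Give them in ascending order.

0.8 kHz, 5.4 kHz, 6 kHz

fs/2 = 7.3 kHz.
30 kHz mod fs = 0.8 kHz.
0.8 kHz ≤ fs/2 = 7.3 kHz, appears at 0.8 kHz.
53 kHz mod fs = 9.2 kHz.
9.2 kHz > fs/2 = 7.3 kHz, folds to fs − 9.2 kHz = 5.4 kHz.
49.8 kHz mod fs = 6 kHz.
6 kHz ≤ fs/2 = 7.3 kHz, appears at 6 kHz.
43 kHz mod fs = 13.8 kHz.
13.8 kHz > fs/2 = 7.3 kHz, folds to fs − 13.8 kHz = 0.8 kHz.
Distinct values: {0.8 kHz, 5.4 kHz, 6 kHz}.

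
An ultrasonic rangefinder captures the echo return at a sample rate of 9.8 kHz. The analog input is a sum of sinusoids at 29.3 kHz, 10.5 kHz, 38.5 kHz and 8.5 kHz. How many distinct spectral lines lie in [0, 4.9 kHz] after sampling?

fs/2 = 4.9 kHz.
29.3 kHz mod fs = 9.7 kHz.
9.7 kHz > fs/2 = 4.9 kHz, folds to fs − 9.7 kHz = 0.1 kHz.
10.5 kHz mod fs = 0.7 kHz.
0.7 kHz ≤ fs/2 = 4.9 kHz, appears at 0.7 kHz.
38.5 kHz mod fs = 9.1 kHz.
9.1 kHz > fs/2 = 4.9 kHz, folds to fs − 9.1 kHz = 0.7 kHz.
8.5 kHz > fs/2 = 4.9 kHz, folds to fs − 8.5 kHz = 1.3 kHz.
Distinct values: {0.1 kHz, 0.7 kHz, 1.3 kHz} → 3.

3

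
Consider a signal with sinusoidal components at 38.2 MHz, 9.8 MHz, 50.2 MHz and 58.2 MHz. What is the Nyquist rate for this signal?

Highest-frequency component: 58.2 MHz.
Nyquist rate = 2 × 58.2 MHz = 116.4 MHz.

116.4 MHz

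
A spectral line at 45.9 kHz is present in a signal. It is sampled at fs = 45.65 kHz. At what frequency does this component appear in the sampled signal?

45.9 kHz mod fs = 0.25 kHz.
0.25 kHz ≤ fs/2 = 22.825 kHz, appears at 0.25 kHz.

0.25 kHz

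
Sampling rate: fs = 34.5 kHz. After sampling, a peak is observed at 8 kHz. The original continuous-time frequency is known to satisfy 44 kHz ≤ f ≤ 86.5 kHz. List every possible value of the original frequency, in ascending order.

Frequencies that alias to 8 kHz are k·fs ± 8 kHz for integer k ≥ 0.
k=0: 8 kHz.
k=1: 26.5 kHz, 42.5 kHz.
k=2: 61 kHz, 77 kHz.
k=3: 95.5 kHz, 111.5 kHz.
Within [44 kHz, 86.5 kHz]: 61 kHz, 77 kHz.

61 kHz, 77 kHz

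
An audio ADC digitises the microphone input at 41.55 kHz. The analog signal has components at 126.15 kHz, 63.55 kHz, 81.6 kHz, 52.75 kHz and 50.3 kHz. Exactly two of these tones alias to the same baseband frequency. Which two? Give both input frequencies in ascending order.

fs/2 = 20.775 kHz.
126.15 kHz mod fs = 1.5 kHz.
1.5 kHz ≤ fs/2 = 20.775 kHz, appears at 1.5 kHz.
63.55 kHz mod fs = 22 kHz.
22 kHz > fs/2 = 20.775 kHz, folds to fs − 22 kHz = 19.55 kHz.
81.6 kHz mod fs = 40.05 kHz.
40.05 kHz > fs/2 = 20.775 kHz, folds to fs − 40.05 kHz = 1.5 kHz.
52.75 kHz mod fs = 11.2 kHz.
11.2 kHz ≤ fs/2 = 20.775 kHz, appears at 11.2 kHz.
50.3 kHz mod fs = 8.75 kHz.
8.75 kHz ≤ fs/2 = 20.775 kHz, appears at 8.75 kHz.
81.6 kHz and 126.15 kHz both map to 1.5 kHz.

81.6 kHz, 126.15 kHz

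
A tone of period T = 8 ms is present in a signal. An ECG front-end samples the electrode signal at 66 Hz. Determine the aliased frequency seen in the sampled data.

7 Hz

T = 8 ms → f = 1/T = 125 Hz.
125 Hz mod fs = 59 Hz.
59 Hz > fs/2 = 33 Hz, folds to fs − 59 Hz = 7 Hz.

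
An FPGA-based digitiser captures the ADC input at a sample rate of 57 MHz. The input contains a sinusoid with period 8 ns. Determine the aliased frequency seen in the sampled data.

11 MHz

T = 8 ns → f = 1/T = 125 MHz.
125 MHz mod fs = 11 MHz.
11 MHz ≤ fs/2 = 28.5 MHz, appears at 11 MHz.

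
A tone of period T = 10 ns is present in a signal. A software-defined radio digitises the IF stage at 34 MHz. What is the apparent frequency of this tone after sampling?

T = 10 ns → f = 1/T = 100 MHz.
100 MHz mod fs = 32 MHz.
32 MHz > fs/2 = 17 MHz, folds to fs − 32 MHz = 2 MHz.

2 MHz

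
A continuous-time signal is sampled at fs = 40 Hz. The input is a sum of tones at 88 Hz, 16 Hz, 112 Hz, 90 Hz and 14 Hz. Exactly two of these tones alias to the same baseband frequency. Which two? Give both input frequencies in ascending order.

88 Hz, 112 Hz

fs/2 = 20 Hz.
88 Hz mod fs = 8 Hz.
8 Hz ≤ fs/2 = 20 Hz, appears at 8 Hz.
16 Hz ≤ fs/2 = 20 Hz, passes unchanged.
112 Hz mod fs = 32 Hz.
32 Hz > fs/2 = 20 Hz, folds to fs − 32 Hz = 8 Hz.
90 Hz mod fs = 10 Hz.
10 Hz ≤ fs/2 = 20 Hz, appears at 10 Hz.
14 Hz ≤ fs/2 = 20 Hz, passes unchanged.
88 Hz and 112 Hz both map to 8 Hz.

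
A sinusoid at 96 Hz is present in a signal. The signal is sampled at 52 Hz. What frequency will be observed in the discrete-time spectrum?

8 Hz

96 Hz mod fs = 44 Hz.
44 Hz > fs/2 = 26 Hz, folds to fs − 44 Hz = 8 Hz.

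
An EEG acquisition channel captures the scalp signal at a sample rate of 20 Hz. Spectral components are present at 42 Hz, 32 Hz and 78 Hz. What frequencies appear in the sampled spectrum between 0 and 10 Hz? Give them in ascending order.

2 Hz, 8 Hz

fs/2 = 10 Hz.
42 Hz mod fs = 2 Hz.
2 Hz ≤ fs/2 = 10 Hz, appears at 2 Hz.
32 Hz mod fs = 12 Hz.
12 Hz > fs/2 = 10 Hz, folds to fs − 12 Hz = 8 Hz.
78 Hz mod fs = 18 Hz.
18 Hz > fs/2 = 10 Hz, folds to fs − 18 Hz = 2 Hz.
Distinct values: {2 Hz, 8 Hz}.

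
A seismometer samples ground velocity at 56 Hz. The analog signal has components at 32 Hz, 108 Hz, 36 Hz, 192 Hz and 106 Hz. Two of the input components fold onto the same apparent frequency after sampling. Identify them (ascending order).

32 Hz, 192 Hz

fs/2 = 28 Hz.
32 Hz > fs/2 = 28 Hz, folds to fs − 32 Hz = 24 Hz.
108 Hz mod fs = 52 Hz.
52 Hz > fs/2 = 28 Hz, folds to fs − 52 Hz = 4 Hz.
36 Hz > fs/2 = 28 Hz, folds to fs − 36 Hz = 20 Hz.
192 Hz mod fs = 24 Hz.
24 Hz ≤ fs/2 = 28 Hz, appears at 24 Hz.
106 Hz mod fs = 50 Hz.
50 Hz > fs/2 = 28 Hz, folds to fs − 50 Hz = 6 Hz.
32 Hz and 192 Hz both map to 24 Hz.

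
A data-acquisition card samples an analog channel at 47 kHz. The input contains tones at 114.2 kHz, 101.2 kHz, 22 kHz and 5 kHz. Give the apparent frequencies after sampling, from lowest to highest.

fs/2 = 23.5 kHz.
114.2 kHz mod fs = 20.2 kHz.
20.2 kHz ≤ fs/2 = 23.5 kHz, appears at 20.2 kHz.
101.2 kHz mod fs = 7.2 kHz.
7.2 kHz ≤ fs/2 = 23.5 kHz, appears at 7.2 kHz.
22 kHz ≤ fs/2 = 23.5 kHz, passes unchanged.
5 kHz ≤ fs/2 = 23.5 kHz, passes unchanged.
Distinct values: {5 kHz, 7.2 kHz, 20.2 kHz, 22 kHz}.

5 kHz, 7.2 kHz, 20.2 kHz, 22 kHz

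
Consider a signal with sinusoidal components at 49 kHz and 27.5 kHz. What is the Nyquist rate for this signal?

Highest-frequency component: 49 kHz.
Nyquist rate = 2 × 49 kHz = 98 kHz.

98 kHz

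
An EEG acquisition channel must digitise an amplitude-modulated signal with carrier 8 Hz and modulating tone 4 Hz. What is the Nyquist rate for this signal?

AM sidebands sit at fc ± fm = 4 Hz and 12 Hz.
Highest-frequency component: 12 Hz.
Nyquist rate = 2 × 12 Hz = 24 Hz.

24 Hz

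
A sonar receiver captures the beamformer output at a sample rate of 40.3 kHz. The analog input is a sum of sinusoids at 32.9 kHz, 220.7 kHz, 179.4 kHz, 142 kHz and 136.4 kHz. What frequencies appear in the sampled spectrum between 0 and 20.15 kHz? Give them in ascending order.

7.4 kHz, 15.5 kHz, 18.2 kHz, 19.2 kHz

fs/2 = 20.15 kHz.
32.9 kHz > fs/2 = 20.15 kHz, folds to fs − 32.9 kHz = 7.4 kHz.
220.7 kHz mod fs = 19.2 kHz.
19.2 kHz ≤ fs/2 = 20.15 kHz, appears at 19.2 kHz.
179.4 kHz mod fs = 18.2 kHz.
18.2 kHz ≤ fs/2 = 20.15 kHz, appears at 18.2 kHz.
142 kHz mod fs = 21.1 kHz.
21.1 kHz > fs/2 = 20.15 kHz, folds to fs − 21.1 kHz = 19.2 kHz.
136.4 kHz mod fs = 15.5 kHz.
15.5 kHz ≤ fs/2 = 20.15 kHz, appears at 15.5 kHz.
Distinct values: {7.4 kHz, 15.5 kHz, 18.2 kHz, 19.2 kHz}.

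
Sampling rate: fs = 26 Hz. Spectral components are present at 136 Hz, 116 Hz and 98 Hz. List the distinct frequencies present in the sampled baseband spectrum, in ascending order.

6 Hz, 12 Hz

fs/2 = 13 Hz.
136 Hz mod fs = 6 Hz.
6 Hz ≤ fs/2 = 13 Hz, appears at 6 Hz.
116 Hz mod fs = 12 Hz.
12 Hz ≤ fs/2 = 13 Hz, appears at 12 Hz.
98 Hz mod fs = 20 Hz.
20 Hz > fs/2 = 13 Hz, folds to fs − 20 Hz = 6 Hz.
Distinct values: {6 Hz, 12 Hz}.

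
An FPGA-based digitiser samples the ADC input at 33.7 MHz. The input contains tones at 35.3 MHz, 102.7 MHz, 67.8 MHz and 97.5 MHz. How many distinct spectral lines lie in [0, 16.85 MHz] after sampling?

fs/2 = 16.85 MHz.
35.3 MHz mod fs = 1.6 MHz.
1.6 MHz ≤ fs/2 = 16.85 MHz, appears at 1.6 MHz.
102.7 MHz mod fs = 1.6 MHz.
1.6 MHz ≤ fs/2 = 16.85 MHz, appears at 1.6 MHz.
67.8 MHz mod fs = 0.4 MHz.
0.4 MHz ≤ fs/2 = 16.85 MHz, appears at 0.4 MHz.
97.5 MHz mod fs = 30.1 MHz.
30.1 MHz > fs/2 = 16.85 MHz, folds to fs − 30.1 MHz = 3.6 MHz.
Distinct values: {0.4 MHz, 1.6 MHz, 3.6 MHz} → 3.

3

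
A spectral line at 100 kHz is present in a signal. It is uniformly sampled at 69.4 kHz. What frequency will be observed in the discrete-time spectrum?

100 kHz mod fs = 30.6 kHz.
30.6 kHz ≤ fs/2 = 34.7 kHz, appears at 30.6 kHz.

30.6 kHz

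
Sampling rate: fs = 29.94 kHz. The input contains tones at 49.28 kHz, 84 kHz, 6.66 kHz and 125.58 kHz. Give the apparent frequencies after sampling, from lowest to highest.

fs/2 = 14.97 kHz.
49.28 kHz mod fs = 19.34 kHz.
19.34 kHz > fs/2 = 14.97 kHz, folds to fs − 19.34 kHz = 10.6 kHz.
84 kHz mod fs = 24.12 kHz.
24.12 kHz > fs/2 = 14.97 kHz, folds to fs − 24.12 kHz = 5.82 kHz.
6.66 kHz ≤ fs/2 = 14.97 kHz, passes unchanged.
125.58 kHz mod fs = 5.82 kHz.
5.82 kHz ≤ fs/2 = 14.97 kHz, appears at 5.82 kHz.
Distinct values: {5.82 kHz, 6.66 kHz, 10.6 kHz}.

5.82 kHz, 6.66 kHz, 10.6 kHz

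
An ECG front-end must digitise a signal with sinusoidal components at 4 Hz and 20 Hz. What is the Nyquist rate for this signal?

Highest-frequency component: 20 Hz.
Nyquist rate = 2 × 20 Hz = 40 Hz.

40 Hz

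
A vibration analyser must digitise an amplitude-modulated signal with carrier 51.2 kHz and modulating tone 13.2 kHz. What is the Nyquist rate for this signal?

128.8 kHz

AM sidebands sit at fc ± fm = 38 kHz and 64.4 kHz.
Highest-frequency component: 64.4 kHz.
Nyquist rate = 2 × 64.4 kHz = 128.8 kHz.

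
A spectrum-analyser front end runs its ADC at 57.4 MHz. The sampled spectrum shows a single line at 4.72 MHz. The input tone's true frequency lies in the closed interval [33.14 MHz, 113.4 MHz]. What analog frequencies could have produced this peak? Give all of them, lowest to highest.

52.68 MHz, 62.12 MHz, 110.08 MHz

Frequencies that alias to 4.72 MHz are k·fs ± 4.72 MHz for integer k ≥ 0.
k=0: 4.72 MHz.
k=1: 52.68 MHz, 62.12 MHz.
k=2: 110.08 MHz, 119.52 MHz.
k=3: 167.48 MHz, 176.92 MHz.
Within [33.14 MHz, 113.4 MHz]: 52.68 MHz, 62.12 MHz, 110.08 MHz.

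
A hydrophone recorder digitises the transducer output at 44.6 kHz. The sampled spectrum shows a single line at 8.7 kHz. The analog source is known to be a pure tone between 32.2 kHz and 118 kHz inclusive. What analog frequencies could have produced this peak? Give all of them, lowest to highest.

35.9 kHz, 53.3 kHz, 80.5 kHz, 97.9 kHz

Frequencies that alias to 8.7 kHz are k·fs ± 8.7 kHz for integer k ≥ 0.
k=0: 8.7 kHz.
k=1: 35.9 kHz, 53.3 kHz.
k=2: 80.5 kHz, 97.9 kHz.
k=3: 125.1 kHz, 142.5 kHz.
Within [32.2 kHz, 118 kHz]: 35.9 kHz, 53.3 kHz, 80.5 kHz, 97.9 kHz.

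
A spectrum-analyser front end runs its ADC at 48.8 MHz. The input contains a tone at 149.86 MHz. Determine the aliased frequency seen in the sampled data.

149.86 MHz mod fs = 3.46 MHz.
3.46 MHz ≤ fs/2 = 24.4 MHz, appears at 3.46 MHz.

3.46 MHz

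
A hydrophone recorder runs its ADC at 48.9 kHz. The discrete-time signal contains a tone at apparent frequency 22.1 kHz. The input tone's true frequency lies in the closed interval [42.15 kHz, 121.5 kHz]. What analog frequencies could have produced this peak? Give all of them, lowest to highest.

Frequencies that alias to 22.1 kHz are k·fs ± 22.1 kHz for integer k ≥ 0.
k=0: 22.1 kHz.
k=1: 26.8 kHz, 71 kHz.
k=2: 75.7 kHz, 119.9 kHz.
k=3: 124.6 kHz, 168.8 kHz.
Within [42.15 kHz, 121.5 kHz]: 71 kHz, 75.7 kHz, 119.9 kHz.

71 kHz, 75.7 kHz, 119.9 kHz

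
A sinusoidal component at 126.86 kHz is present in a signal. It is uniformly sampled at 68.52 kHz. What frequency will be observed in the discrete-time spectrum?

126.86 kHz mod fs = 58.34 kHz.
58.34 kHz > fs/2 = 34.26 kHz, folds to fs − 58.34 kHz = 10.18 kHz.

10.18 kHz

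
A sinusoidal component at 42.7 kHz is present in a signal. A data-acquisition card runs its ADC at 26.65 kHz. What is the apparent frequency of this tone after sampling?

10.6 kHz

42.7 kHz mod fs = 16.05 kHz.
16.05 kHz > fs/2 = 13.325 kHz, folds to fs − 16.05 kHz = 10.6 kHz.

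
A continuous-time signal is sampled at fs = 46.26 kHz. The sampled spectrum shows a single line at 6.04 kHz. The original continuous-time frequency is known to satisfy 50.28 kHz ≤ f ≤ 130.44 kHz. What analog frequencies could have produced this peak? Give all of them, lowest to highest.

Frequencies that alias to 6.04 kHz are k·fs ± 6.04 kHz for integer k ≥ 0.
k=0: 6.04 kHz.
k=1: 40.22 kHz, 52.3 kHz.
k=2: 86.48 kHz, 98.56 kHz.
k=3: 132.74 kHz, 144.82 kHz.
Within [50.28 kHz, 130.44 kHz]: 52.3 kHz, 86.48 kHz, 98.56 kHz.

52.3 kHz, 86.48 kHz, 98.56 kHz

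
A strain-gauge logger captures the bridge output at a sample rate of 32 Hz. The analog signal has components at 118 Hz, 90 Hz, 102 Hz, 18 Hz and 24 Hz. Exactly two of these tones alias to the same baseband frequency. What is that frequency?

6 Hz

fs/2 = 16 Hz.
118 Hz mod fs = 22 Hz.
22 Hz > fs/2 = 16 Hz, folds to fs − 22 Hz = 10 Hz.
90 Hz mod fs = 26 Hz.
26 Hz > fs/2 = 16 Hz, folds to fs − 26 Hz = 6 Hz.
102 Hz mod fs = 6 Hz.
6 Hz ≤ fs/2 = 16 Hz, appears at 6 Hz.
18 Hz > fs/2 = 16 Hz, folds to fs − 18 Hz = 14 Hz.
24 Hz > fs/2 = 16 Hz, folds to fs − 24 Hz = 8 Hz.
90 Hz and 102 Hz both map to 6 Hz.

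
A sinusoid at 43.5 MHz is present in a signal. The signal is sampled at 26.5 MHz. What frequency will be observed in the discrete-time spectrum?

9.5 MHz

43.5 MHz mod fs = 17 MHz.
17 MHz > fs/2 = 13.25 MHz, folds to fs − 17 MHz = 9.5 MHz.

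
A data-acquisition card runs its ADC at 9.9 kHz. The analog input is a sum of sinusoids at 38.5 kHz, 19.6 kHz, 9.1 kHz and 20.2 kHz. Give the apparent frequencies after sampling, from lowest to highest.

fs/2 = 4.95 kHz.
38.5 kHz mod fs = 8.8 kHz.
8.8 kHz > fs/2 = 4.95 kHz, folds to fs − 8.8 kHz = 1.1 kHz.
19.6 kHz mod fs = 9.7 kHz.
9.7 kHz > fs/2 = 4.95 kHz, folds to fs − 9.7 kHz = 0.2 kHz.
9.1 kHz > fs/2 = 4.95 kHz, folds to fs − 9.1 kHz = 0.8 kHz.
20.2 kHz mod fs = 0.4 kHz.
0.4 kHz ≤ fs/2 = 4.95 kHz, appears at 0.4 kHz.
Distinct values: {0.2 kHz, 0.4 kHz, 0.8 kHz, 1.1 kHz}.

0.2 kHz, 0.4 kHz, 0.8 kHz, 1.1 kHz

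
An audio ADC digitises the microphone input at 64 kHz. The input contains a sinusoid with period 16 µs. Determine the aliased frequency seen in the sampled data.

T = 16 µs → f = 1/T = 62.5 kHz.
62.5 kHz > fs/2 = 32 kHz, folds to fs − 62.5 kHz = 1.5 kHz.

1.5 kHz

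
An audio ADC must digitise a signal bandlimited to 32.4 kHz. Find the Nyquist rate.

Nyquist rate = 2 × 32.4 kHz = 64.8 kHz.

64.8 kHz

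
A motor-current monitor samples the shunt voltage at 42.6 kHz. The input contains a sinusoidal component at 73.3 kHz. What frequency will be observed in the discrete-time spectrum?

11.9 kHz

73.3 kHz mod fs = 30.7 kHz.
30.7 kHz > fs/2 = 21.3 kHz, folds to fs − 30.7 kHz = 11.9 kHz.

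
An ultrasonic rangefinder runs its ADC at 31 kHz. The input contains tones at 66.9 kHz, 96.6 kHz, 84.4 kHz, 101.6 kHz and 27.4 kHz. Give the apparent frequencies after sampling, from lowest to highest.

fs/2 = 15.5 kHz.
66.9 kHz mod fs = 4.9 kHz.
4.9 kHz ≤ fs/2 = 15.5 kHz, appears at 4.9 kHz.
96.6 kHz mod fs = 3.6 kHz.
3.6 kHz ≤ fs/2 = 15.5 kHz, appears at 3.6 kHz.
84.4 kHz mod fs = 22.4 kHz.
22.4 kHz > fs/2 = 15.5 kHz, folds to fs − 22.4 kHz = 8.6 kHz.
101.6 kHz mod fs = 8.6 kHz.
8.6 kHz ≤ fs/2 = 15.5 kHz, appears at 8.6 kHz.
27.4 kHz > fs/2 = 15.5 kHz, folds to fs − 27.4 kHz = 3.6 kHz.
Distinct values: {3.6 kHz, 4.9 kHz, 8.6 kHz}.

3.6 kHz, 4.9 kHz, 8.6 kHz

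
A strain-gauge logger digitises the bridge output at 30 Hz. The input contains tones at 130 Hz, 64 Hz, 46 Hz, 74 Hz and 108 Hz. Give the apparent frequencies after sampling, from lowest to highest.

fs/2 = 15 Hz.
130 Hz mod fs = 10 Hz.
10 Hz ≤ fs/2 = 15 Hz, appears at 10 Hz.
64 Hz mod fs = 4 Hz.
4 Hz ≤ fs/2 = 15 Hz, appears at 4 Hz.
46 Hz mod fs = 16 Hz.
16 Hz > fs/2 = 15 Hz, folds to fs − 16 Hz = 14 Hz.
74 Hz mod fs = 14 Hz.
14 Hz ≤ fs/2 = 15 Hz, appears at 14 Hz.
108 Hz mod fs = 18 Hz.
18 Hz > fs/2 = 15 Hz, folds to fs − 18 Hz = 12 Hz.
Distinct values: {4 Hz, 10 Hz, 12 Hz, 14 Hz}.

4 Hz, 10 Hz, 12 Hz, 14 Hz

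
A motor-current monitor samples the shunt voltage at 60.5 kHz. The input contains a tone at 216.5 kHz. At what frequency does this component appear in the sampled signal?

216.5 kHz mod fs = 35 kHz.
35 kHz > fs/2 = 30.25 kHz, folds to fs − 35 kHz = 25.5 kHz.

25.5 kHz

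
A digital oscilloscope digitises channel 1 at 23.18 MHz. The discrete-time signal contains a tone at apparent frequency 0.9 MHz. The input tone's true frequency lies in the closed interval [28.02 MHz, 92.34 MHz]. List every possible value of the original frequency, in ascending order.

45.46 MHz, 47.26 MHz, 68.64 MHz, 70.44 MHz, 91.82 MHz

Frequencies that alias to 0.9 MHz are k·fs ± 0.9 MHz for integer k ≥ 0.
k=0: 0.9 MHz.
k=1: 22.28 MHz, 24.08 MHz.
k=2: 45.46 MHz, 47.26 MHz.
k=3: 68.64 MHz, 70.44 MHz.
k=4: 91.82 MHz, 93.62 MHz.
k=5: 115 MHz, 116.8 MHz.
Within [28.02 MHz, 92.34 MHz]: 45.46 MHz, 47.26 MHz, 68.64 MHz, 70.44 MHz, 91.82 MHz.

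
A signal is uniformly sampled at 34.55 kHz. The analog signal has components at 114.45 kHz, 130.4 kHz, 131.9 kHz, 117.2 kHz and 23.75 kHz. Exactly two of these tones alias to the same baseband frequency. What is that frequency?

fs/2 = 17.275 kHz.
114.45 kHz mod fs = 10.8 kHz.
10.8 kHz ≤ fs/2 = 17.275 kHz, appears at 10.8 kHz.
130.4 kHz mod fs = 26.75 kHz.
26.75 kHz > fs/2 = 17.275 kHz, folds to fs − 26.75 kHz = 7.8 kHz.
131.9 kHz mod fs = 28.25 kHz.
28.25 kHz > fs/2 = 17.275 kHz, folds to fs − 28.25 kHz = 6.3 kHz.
117.2 kHz mod fs = 13.55 kHz.
13.55 kHz ≤ fs/2 = 17.275 kHz, appears at 13.55 kHz.
23.75 kHz > fs/2 = 17.275 kHz, folds to fs − 23.75 kHz = 10.8 kHz.
23.75 kHz and 114.45 kHz both map to 10.8 kHz.

10.8 kHz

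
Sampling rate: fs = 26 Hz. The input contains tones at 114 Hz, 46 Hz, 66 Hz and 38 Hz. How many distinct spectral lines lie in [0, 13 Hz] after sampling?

3

fs/2 = 13 Hz.
114 Hz mod fs = 10 Hz.
10 Hz ≤ fs/2 = 13 Hz, appears at 10 Hz.
46 Hz mod fs = 20 Hz.
20 Hz > fs/2 = 13 Hz, folds to fs − 20 Hz = 6 Hz.
66 Hz mod fs = 14 Hz.
14 Hz > fs/2 = 13 Hz, folds to fs − 14 Hz = 12 Hz.
38 Hz mod fs = 12 Hz.
12 Hz ≤ fs/2 = 13 Hz, appears at 12 Hz.
Distinct values: {6 Hz, 10 Hz, 12 Hz} → 3.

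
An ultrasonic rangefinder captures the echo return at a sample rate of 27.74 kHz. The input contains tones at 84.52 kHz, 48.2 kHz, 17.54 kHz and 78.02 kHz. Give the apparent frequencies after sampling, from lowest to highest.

1.3 kHz, 5.2 kHz, 7.28 kHz, 10.2 kHz

fs/2 = 13.87 kHz.
84.52 kHz mod fs = 1.3 kHz.
1.3 kHz ≤ fs/2 = 13.87 kHz, appears at 1.3 kHz.
48.2 kHz mod fs = 20.46 kHz.
20.46 kHz > fs/2 = 13.87 kHz, folds to fs − 20.46 kHz = 7.28 kHz.
17.54 kHz > fs/2 = 13.87 kHz, folds to fs − 17.54 kHz = 10.2 kHz.
78.02 kHz mod fs = 22.54 kHz.
22.54 kHz > fs/2 = 13.87 kHz, folds to fs − 22.54 kHz = 5.2 kHz.
Distinct values: {1.3 kHz, 5.2 kHz, 7.28 kHz, 10.2 kHz}.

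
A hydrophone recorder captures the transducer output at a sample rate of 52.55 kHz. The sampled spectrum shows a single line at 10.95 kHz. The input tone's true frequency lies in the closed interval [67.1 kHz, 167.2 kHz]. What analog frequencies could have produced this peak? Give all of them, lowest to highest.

Frequencies that alias to 10.95 kHz are k·fs ± 10.95 kHz for integer k ≥ 0.
k=0: 10.95 kHz.
k=1: 41.6 kHz, 63.5 kHz.
k=2: 94.15 kHz, 116.05 kHz.
k=3: 146.7 kHz, 168.6 kHz.
k=4: 199.25 kHz, 221.15 kHz.
Within [67.1 kHz, 167.2 kHz]: 94.15 kHz, 116.05 kHz, 146.7 kHz.

94.15 kHz, 116.05 kHz, 146.7 kHz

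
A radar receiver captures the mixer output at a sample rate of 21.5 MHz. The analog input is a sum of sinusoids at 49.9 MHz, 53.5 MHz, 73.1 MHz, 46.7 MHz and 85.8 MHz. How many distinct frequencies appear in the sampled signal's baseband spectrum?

fs/2 = 10.75 MHz.
49.9 MHz mod fs = 6.9 MHz.
6.9 MHz ≤ fs/2 = 10.75 MHz, appears at 6.9 MHz.
53.5 MHz mod fs = 10.5 MHz.
10.5 MHz ≤ fs/2 = 10.75 MHz, appears at 10.5 MHz.
73.1 MHz mod fs = 8.6 MHz.
8.6 MHz ≤ fs/2 = 10.75 MHz, appears at 8.6 MHz.
46.7 MHz mod fs = 3.7 MHz.
3.7 MHz ≤ fs/2 = 10.75 MHz, appears at 3.7 MHz.
85.8 MHz mod fs = 21.3 MHz.
21.3 MHz > fs/2 = 10.75 MHz, folds to fs − 21.3 MHz = 0.2 MHz.
Distinct values: {0.2 MHz, 3.7 MHz, 6.9 MHz, 8.6 MHz, 10.5 MHz} → 5.

5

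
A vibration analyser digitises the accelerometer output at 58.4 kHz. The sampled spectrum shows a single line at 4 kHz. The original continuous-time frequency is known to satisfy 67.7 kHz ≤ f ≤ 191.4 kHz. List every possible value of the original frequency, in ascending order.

Frequencies that alias to 4 kHz are k·fs ± 4 kHz for integer k ≥ 0.
k=0: 4 kHz.
k=1: 54.4 kHz, 62.4 kHz.
k=2: 112.8 kHz, 120.8 kHz.
k=3: 171.2 kHz, 179.2 kHz.
k=4: 229.6 kHz, 237.6 kHz.
Within [67.7 kHz, 191.4 kHz]: 112.8 kHz, 120.8 kHz, 171.2 kHz, 179.2 kHz.

112.8 kHz, 120.8 kHz, 171.2 kHz, 179.2 kHz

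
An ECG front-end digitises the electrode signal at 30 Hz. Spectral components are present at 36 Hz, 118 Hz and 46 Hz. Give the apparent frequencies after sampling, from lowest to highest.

2 Hz, 6 Hz, 14 Hz

fs/2 = 15 Hz.
36 Hz mod fs = 6 Hz.
6 Hz ≤ fs/2 = 15 Hz, appears at 6 Hz.
118 Hz mod fs = 28 Hz.
28 Hz > fs/2 = 15 Hz, folds to fs − 28 Hz = 2 Hz.
46 Hz mod fs = 16 Hz.
16 Hz > fs/2 = 15 Hz, folds to fs − 16 Hz = 14 Hz.
Distinct values: {2 Hz, 6 Hz, 14 Hz}.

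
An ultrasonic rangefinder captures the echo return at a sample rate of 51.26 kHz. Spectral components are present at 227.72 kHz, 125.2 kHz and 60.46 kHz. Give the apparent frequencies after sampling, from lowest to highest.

fs/2 = 25.63 kHz.
227.72 kHz mod fs = 22.68 kHz.
22.68 kHz ≤ fs/2 = 25.63 kHz, appears at 22.68 kHz.
125.2 kHz mod fs = 22.68 kHz.
22.68 kHz ≤ fs/2 = 25.63 kHz, appears at 22.68 kHz.
60.46 kHz mod fs = 9.2 kHz.
9.2 kHz ≤ fs/2 = 25.63 kHz, appears at 9.2 kHz.
Distinct values: {9.2 kHz, 22.68 kHz}.

9.2 kHz, 22.68 kHz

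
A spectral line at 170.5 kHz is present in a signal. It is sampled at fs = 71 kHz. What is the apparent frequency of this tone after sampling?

170.5 kHz mod fs = 28.5 kHz.
28.5 kHz ≤ fs/2 = 35.5 kHz, appears at 28.5 kHz.

28.5 kHz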